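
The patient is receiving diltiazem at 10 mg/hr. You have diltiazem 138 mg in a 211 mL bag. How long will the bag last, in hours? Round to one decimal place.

Concentration = 138 mg ÷ 211 mL = 0.6540284 mg/mL
Rate = 10 mg/hr ÷ 0.6540284 mg/mL = 15.28986 mL/hr
Duration = 211 mL ÷ 15.28986 mL/hr = 13.8 hr

13.8 hours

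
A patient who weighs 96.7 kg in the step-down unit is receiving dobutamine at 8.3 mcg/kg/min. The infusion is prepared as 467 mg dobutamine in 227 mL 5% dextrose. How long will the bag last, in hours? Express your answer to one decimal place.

Dose = 8.3 mcg/kg/min × 96.7 kg = 802.61 mcg/min
802.61 mcg/min × 60 min/hr = 48156.6 mcg/hr
Concentration = 467 mg ÷ 227 mL = 2.057269 mg/mL = 2057.269 mcg/mL
Rate = 48156.6 mcg/hr ÷ 2057.269 mcg/mL = 23.40803 mL/hr
Duration = 227 mL ÷ 23.40803 mL/hr = 9.697528 hr

9.7 hours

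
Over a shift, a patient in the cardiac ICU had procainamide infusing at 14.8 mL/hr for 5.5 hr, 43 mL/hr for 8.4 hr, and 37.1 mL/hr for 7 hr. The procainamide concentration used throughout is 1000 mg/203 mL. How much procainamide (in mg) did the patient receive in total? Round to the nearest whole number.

Concentration = 1000 mg ÷ 203 mL = 4.926108 mg/mL
Stage 1: 14.8 mL/hr × 5.5 hr = 81.4 mL → 81.4 mL × 4.926108 mg/mL = 400.9852 mg
Stage 2: 43 mL/hr × 8.4 hr = 361.2 mL → 361.2 mL × 4.926108 mg/mL = 1779.31 mg
Stage 3: 37.1 mL/hr × 7 hr = 259.7 mL → 259.7 mL × 4.926108 mg/mL = 1279.31 mg
Total = 400.9852 + 1779.31 + 1279.31 = 3459.606 mg

3460 mg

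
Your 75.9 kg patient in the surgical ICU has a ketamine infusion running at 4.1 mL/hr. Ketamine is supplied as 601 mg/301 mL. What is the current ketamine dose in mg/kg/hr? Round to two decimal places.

0.11 mg/kg/hr

Concentration = 601 mg ÷ 301 mL = 1.996678 mg/mL
Drug rate = 4.1 mL/hr × 1.996678 mg/mL = 8.186379 mg/hr
8.186379 mg/hr ÷ 75.9 kg = 0.1078574 mg/kg/hr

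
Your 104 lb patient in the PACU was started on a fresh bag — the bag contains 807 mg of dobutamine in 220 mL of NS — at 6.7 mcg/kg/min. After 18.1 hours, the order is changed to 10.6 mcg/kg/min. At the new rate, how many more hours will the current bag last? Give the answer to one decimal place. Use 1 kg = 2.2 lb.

Initial rate:
Weight = 104 lb ÷ 2.2 lb/kg = 47.27273 kg
Dose = 6.7 mcg/kg/min × 47.27273 kg = 316.7273 mcg/min
316.7273 mcg/min × 60 min/hr = 19003.64 mcg/hr
Concentration = 807 mg ÷ 220 mL = 3.668182 mg/mL = 3668.182 mcg/mL
Rate = 19003.64 mcg/hr ÷ 3668.182 mcg/mL = 5.180669 mL/hr
Volume infused so far = 5.180669 mL/hr × 18.1 hr = 93.77011 mL
Volume remaining = 220 − 93.77011 = 126.2299 mL
New rate:
Dose = 10.6 mcg/kg/min × 47.27273 kg = 501.0909 mcg/min
501.0909 mcg/min × 60 min/hr = 30065.45 mcg/hr
Rate = 30065.45 mcg/hr ÷ 3668.182 mcg/mL = 8.196283 mL/hr
Time remaining = 126.2299 mL ÷ 8.196283 mL/hr = 15.40087 hr

15.4 hours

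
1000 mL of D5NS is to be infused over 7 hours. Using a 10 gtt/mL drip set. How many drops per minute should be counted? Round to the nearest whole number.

1000 mL ÷ (7 hr × 60 = 420 min) = 2.380952 mL/min
2.380952 mL/min × 10 gtt/mL = 23.80952 gtt/min

24 gtt/min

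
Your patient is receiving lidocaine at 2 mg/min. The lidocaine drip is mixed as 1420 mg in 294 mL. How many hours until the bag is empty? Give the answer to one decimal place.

11.8 hours

2 mg/min × 60 min/hr = 120 mg/hr
Concentration = 1420 mg ÷ 294 mL = 4.829932 mg/mL
Rate = 120 mg/hr ÷ 4.829932 mg/mL = 24.84507 mL/hr
Duration = 294 mL ÷ 24.84507 mL/hr = 11.83333 hr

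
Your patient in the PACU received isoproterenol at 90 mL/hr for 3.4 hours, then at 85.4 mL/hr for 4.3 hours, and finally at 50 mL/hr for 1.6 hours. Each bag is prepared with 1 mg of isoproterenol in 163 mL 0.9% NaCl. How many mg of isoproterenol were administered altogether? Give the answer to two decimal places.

4.62 mg

Concentration = 1 mg ÷ 163 mL = 0.006134969 mg/mL
Stage 1: 90 mL/hr × 3.4 hr = 306 mL → 306 mL × 0.006134969 mg/mL = 1.877301 mg
Stage 2: 85.4 mL/hr × 4.3 hr = 367.22 mL → 367.22 mL × 0.006134969 mg/mL = 2.252883 mg
Stage 3: 50 mL/hr × 1.6 hr = 80 mL → 80 mL × 0.006134969 mg/mL = 0.4907975 mg
Total = 1.877301 + 2.252883 + 0.4907975 = 4.620982 mg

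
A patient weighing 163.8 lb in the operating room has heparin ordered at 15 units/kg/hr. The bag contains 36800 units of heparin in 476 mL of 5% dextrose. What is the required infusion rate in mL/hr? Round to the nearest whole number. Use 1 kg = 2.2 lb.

14 mL/hr

Weight = 163.8 lb ÷ 2.2 lb/kg = 74.45455 kg
Dose = 15 units/kg/hr × 74.45455 kg = 1116.818 units/hr
Concentration = 36800 units ÷ 476 mL = 77.31092 units/mL
Rate = 1116.818 units/hr ÷ 77.31092 units/mL = 14.4458 mL/hr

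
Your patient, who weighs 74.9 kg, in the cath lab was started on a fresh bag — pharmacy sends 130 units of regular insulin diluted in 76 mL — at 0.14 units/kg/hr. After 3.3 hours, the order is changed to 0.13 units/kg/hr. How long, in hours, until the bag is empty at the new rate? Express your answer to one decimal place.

9.8 hours

Initial rate:
Dose = 0.14 units/kg/hr × 74.9 kg = 10.486 units/hr
Concentration = 130 units ÷ 76 mL = 1.710526 units/mL
Rate = 10.486 units/hr ÷ 1.710526 units/mL = 6.130277 mL/hr
Volume infused so far = 6.130277 mL/hr × 3.3 hr = 20.22991 mL
Volume remaining = 76 − 20.22991 = 55.77009 mL
New rate:
Dose = 0.13 units/kg/hr × 74.9 kg = 9.737 units/hr
Rate = 9.737 units/hr ÷ 1.710526 units/mL = 5.6924 mL/hr
Time remaining = 55.77009 mL ÷ 5.6924 mL/hr = 9.797289 hr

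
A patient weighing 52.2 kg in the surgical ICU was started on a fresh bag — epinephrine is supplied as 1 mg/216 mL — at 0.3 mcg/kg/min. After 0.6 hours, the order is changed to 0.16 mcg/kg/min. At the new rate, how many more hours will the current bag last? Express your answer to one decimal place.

Initial rate:
Dose = 0.3 mcg/kg/min × 52.2 kg = 15.66 mcg/min
15.66 mcg/min × 60 min/hr = 939.6 mcg/hr
Concentration = 1 mg ÷ 216 mL = 0.00462963 mg/mL = 4.62963 mcg/mL
Rate = 939.6 mcg/hr ÷ 4.62963 mcg/mL = 202.9536 mL/hr
Volume infused so far = 202.9536 mL/hr × 0.6 hr = 121.7722 mL
Volume remaining = 216 − 121.7722 = 94.22784 mL
New rate:
Dose = 0.16 mcg/kg/min × 52.2 kg = 8.352 mcg/min
8.352 mcg/min × 60 min/hr = 501.12 mcg/hr
Rate = 501.12 mcg/hr ÷ 4.62963 mcg/mL = 108.2419 mL/hr
Time remaining = 94.22784 mL ÷ 108.2419 mL/hr = 0.87053 hr

0.9 hours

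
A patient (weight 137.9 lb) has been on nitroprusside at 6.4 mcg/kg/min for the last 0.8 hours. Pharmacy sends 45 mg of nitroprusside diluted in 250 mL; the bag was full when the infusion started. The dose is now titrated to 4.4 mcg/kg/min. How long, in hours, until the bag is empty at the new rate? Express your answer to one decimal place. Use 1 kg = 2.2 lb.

Initial rate:
Weight = 137.9 lb ÷ 2.2 lb/kg = 62.68182 kg
Dose = 6.4 mcg/kg/min × 62.68182 kg = 401.1636 mcg/min
401.1636 mcg/min × 60 min/hr = 24069.82 mcg/hr
Concentration = 45 mg ÷ 250 mL = 0.18 mg/mL = 180 mcg/mL
Rate = 24069.82 mcg/hr ÷ 180 mcg/mL = 133.7212 mL/hr
Volume infused so far = 133.7212 mL/hr × 0.8 hr = 106.977 mL
Volume remaining = 250 − 106.977 = 143.023 mL
New rate:
Dose = 4.4 mcg/kg/min × 62.68182 kg = 275.8 mcg/min
275.8 mcg/min × 60 min/hr = 16548 mcg/hr
Rate = 16548 mcg/hr ÷ 180 mcg/mL = 91.93333 mL/hr
Time remaining = 143.023 mL ÷ 91.93333 mL/hr = 1.555725 hr

1.6 hours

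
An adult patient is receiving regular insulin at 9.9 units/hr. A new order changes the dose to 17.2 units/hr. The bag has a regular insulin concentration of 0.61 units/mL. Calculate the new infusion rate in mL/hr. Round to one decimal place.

28.2 mL/hr

Rate = 17.2 units/hr ÷ 0.61 units/mL = 28.19672 mL/hr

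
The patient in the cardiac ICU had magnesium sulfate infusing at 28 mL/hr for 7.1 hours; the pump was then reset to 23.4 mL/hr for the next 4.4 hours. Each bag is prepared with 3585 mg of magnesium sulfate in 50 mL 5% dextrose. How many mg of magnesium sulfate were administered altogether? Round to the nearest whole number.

Concentration = 3585 mg ÷ 50 mL = 71.7 mg/mL
Stage 1: 28 mL/hr × 7.1 hr = 198.8 mL → 198.8 mL × 71.7 mg/mL = 14253.96 mg
Stage 2: 23.4 mL/hr × 4.4 hr = 102.96 mL → 102.96 mL × 71.7 mg/mL = 7382.232 mg
Total = 14253.96 + 7382.232 = 21636.19 mg

21636 mg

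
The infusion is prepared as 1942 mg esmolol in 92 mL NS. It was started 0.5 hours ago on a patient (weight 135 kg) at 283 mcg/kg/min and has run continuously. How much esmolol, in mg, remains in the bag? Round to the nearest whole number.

Dose = 283 mcg/kg/min × 135 kg = 38205 mcg/min
38205 mcg/min × 60 min/hr = 2292300 mcg/hr
Concentration = 1942 mg ÷ 92 mL = 21.1087 mg/mL = 21108.7 mcg/mL
Rate = 2292300 mcg/hr ÷ 21108.7 mcg/mL = 108.5951 mL/hr
Volume infused = 108.5951 mL/hr × 0.5 hr = 54.29753 mL
Volume remaining = 92 − 54.29753 = 37.70247 mL
Drug remaining = 37.70247 mL × 21108.7 mcg/mL = 795850 mcg = 795.85 mg

796 mg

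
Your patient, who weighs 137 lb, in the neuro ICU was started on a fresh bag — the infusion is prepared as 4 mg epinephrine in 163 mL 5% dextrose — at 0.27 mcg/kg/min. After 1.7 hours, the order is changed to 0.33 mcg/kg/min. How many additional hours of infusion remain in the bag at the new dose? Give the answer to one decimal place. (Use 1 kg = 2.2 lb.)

Initial rate:
Weight = 137 lb ÷ 2.2 lb/kg = 62.27273 kg
Dose = 0.27 mcg/kg/min × 62.27273 kg = 16.81364 mcg/min
16.81364 mcg/min × 60 min/hr = 1008.818 mcg/hr
Concentration = 4 mg ÷ 163 mL = 0.02453988 mg/mL = 24.53988 mcg/mL
Rate = 1008.818 mcg/hr ÷ 24.53988 mcg/mL = 41.10934 mL/hr
Volume infused so far = 41.10934 mL/hr × 1.7 hr = 69.88588 mL
Volume remaining = 163 − 69.88588 = 93.11412 mL
New rate:
Dose = 0.33 mcg/kg/min × 62.27273 kg = 20.55 mcg/min
20.55 mcg/min × 60 min/hr = 1233 mcg/hr
Rate = 1233 mcg/hr ÷ 24.53988 mcg/mL = 50.24475 mL/hr
Time remaining = 93.11412 mL ÷ 50.24475 mL/hr = 1.853211 hr

1.9 hours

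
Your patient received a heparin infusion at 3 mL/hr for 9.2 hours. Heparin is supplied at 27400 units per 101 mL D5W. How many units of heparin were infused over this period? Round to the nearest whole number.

Concentration = 27400 units ÷ 101 mL = 271.2871 units/mL
Drug rate = 3 mL/hr × 271.2871 units/mL = 813.8614 units/hr
Total = 813.8614 units/hr × 9.2 hr = 7487.525 units

7488 units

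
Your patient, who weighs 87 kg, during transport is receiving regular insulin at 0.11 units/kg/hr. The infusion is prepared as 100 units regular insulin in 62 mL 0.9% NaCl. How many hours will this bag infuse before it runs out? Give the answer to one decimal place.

Dose = 0.11 units/kg/hr × 87 kg = 9.57 units/hr
Concentration = 100 units ÷ 62 mL = 1.612903 units/mL
Rate = 9.57 units/hr ÷ 1.612903 units/mL = 5.9334 mL/hr
Duration = 62 mL ÷ 5.9334 mL/hr = 10.44932 hr

10.4 hours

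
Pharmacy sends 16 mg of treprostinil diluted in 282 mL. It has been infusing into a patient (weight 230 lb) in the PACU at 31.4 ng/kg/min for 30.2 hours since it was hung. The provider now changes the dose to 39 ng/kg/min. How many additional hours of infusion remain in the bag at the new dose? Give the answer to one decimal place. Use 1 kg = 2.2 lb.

Initial rate:
Weight = 230 lb ÷ 2.2 lb/kg = 104.5455 kg
Dose = 31.4 ng/kg/min × 104.5455 kg = 3282.727 ng/min
3282.727 ng/min × 60 min/hr = 196963.6 ng/hr
Concentration = 16 mg ÷ 282 mL = 0.05673759 mg/mL = 56737.59 ng/mL
Rate = 196963.6 ng/hr ÷ 56737.59 ng/mL = 3.471484 mL/hr
Volume infused so far = 3.471484 mL/hr × 30.2 hr = 104.8388 mL
Volume remaining = 282 − 104.8388 = 177.1612 mL
New rate:
Dose = 39 ng/kg/min × 104.5455 kg = 4077.273 ng/min
4077.273 ng/min × 60 min/hr = 244636.4 ng/hr
Rate = 244636.4 ng/hr ÷ 56737.59 ng/mL = 4.311716 mL/hr
Time remaining = 177.1612 mL ÷ 4.311716 mL/hr = 41.08832 hr

41.1 hours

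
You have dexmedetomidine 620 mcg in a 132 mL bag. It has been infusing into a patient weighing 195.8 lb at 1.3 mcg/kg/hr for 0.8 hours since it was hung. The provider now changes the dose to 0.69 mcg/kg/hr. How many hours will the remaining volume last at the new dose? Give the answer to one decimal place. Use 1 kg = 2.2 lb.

8.6 hours

Initial rate:
Weight = 195.8 lb ÷ 2.2 lb/kg = 89 kg
Dose = 1.3 mcg/kg/hr × 89 kg = 115.7 mcg/hr
Concentration = 620 mcg ÷ 132 mL = 4.69697 mcg/mL
Rate = 115.7 mcg/hr ÷ 4.69697 mcg/mL = 24.6329 mL/hr
Volume infused so far = 24.6329 mL/hr × 0.8 hr = 19.70632 mL
Volume remaining = 132 − 19.70632 = 112.2937 mL
New rate:
Dose = 0.69 mcg/kg/hr × 89 kg = 61.41 mcg/hr
Rate = 61.41 mcg/hr ÷ 4.69697 mcg/mL = 13.07439 mL/hr
Time remaining = 112.2937 mL ÷ 13.07439 mL/hr = 8.588829 hr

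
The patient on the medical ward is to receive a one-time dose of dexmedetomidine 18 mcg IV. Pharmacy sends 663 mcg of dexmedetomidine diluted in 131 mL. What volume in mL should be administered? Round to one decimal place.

3.6 mL

Concentration = 663 mcg ÷ 131 mL = 5.061069 mcg/mL
Volume = 18 mcg ÷ 5.061069 mcg/mL = 3.556561 mL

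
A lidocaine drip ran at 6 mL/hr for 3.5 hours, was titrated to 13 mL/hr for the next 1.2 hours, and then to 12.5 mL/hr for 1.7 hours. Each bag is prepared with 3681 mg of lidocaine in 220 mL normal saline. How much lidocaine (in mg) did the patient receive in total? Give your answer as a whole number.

Concentration = 3681 mg ÷ 220 mL = 16.73182 mg/mL
Stage 1: 6 mL/hr × 3.5 hr = 21 mL → 21 mL × 16.73182 mg/mL = 351.3682 mg
Stage 2: 13 mL/hr × 1.2 hr = 15.6 mL → 15.6 mL × 16.73182 mg/mL = 261.0164 mg
Stage 3: 12.5 mL/hr × 1.7 hr = 21.25 mL → 21.25 mL × 16.73182 mg/mL = 355.5511 mg
Total = 351.3682 + 261.0164 + 355.5511 = 967.9357 mg

968 mg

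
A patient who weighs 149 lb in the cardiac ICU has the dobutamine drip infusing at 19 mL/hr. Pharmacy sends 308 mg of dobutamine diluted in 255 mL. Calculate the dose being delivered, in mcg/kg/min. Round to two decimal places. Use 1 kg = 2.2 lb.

Weight = 149 lb ÷ 2.2 lb/kg = 67.72727 kg
Concentration = 308 mg ÷ 255 mL = 1.207843 mg/mL = 1207.843 mcg/mL
Drug rate = 19 mL/hr × 1207.843 mcg/mL = 22949.02 mcg/hr
22949.02 mcg/hr ÷ 60 min/hr = 382.4837 mcg/min
382.4837 mcg/min ÷ 67.72727 kg = 5.64741 mcg/kg/min

5.65 mcg/kg/min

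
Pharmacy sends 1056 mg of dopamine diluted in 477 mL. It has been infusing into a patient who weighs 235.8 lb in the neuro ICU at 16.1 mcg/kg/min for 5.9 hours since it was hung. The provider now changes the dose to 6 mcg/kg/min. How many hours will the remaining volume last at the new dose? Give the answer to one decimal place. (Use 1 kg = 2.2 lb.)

11.5 hours

Initial rate:
Weight = 235.8 lb ÷ 2.2 lb/kg = 107.1818 kg
Dose = 16.1 mcg/kg/min × 107.1818 kg = 1725.627 mcg/min
1725.627 mcg/min × 60 min/hr = 103537.6 mcg/hr
Concentration = 1056 mg ÷ 477 mL = 2.213836 mg/mL = 2213.836 mcg/mL
Rate = 103537.6 mcg/hr ÷ 2213.836 mcg/mL = 46.76842 mL/hr
Volume infused so far = 46.76842 mL/hr × 5.9 hr = 275.9337 mL
Volume remaining = 477 − 275.9337 = 201.0663 mL
New rate:
Dose = 6 mcg/kg/min × 107.1818 kg = 643.0909 mcg/min
643.0909 mcg/min × 60 min/hr = 38585.45 mcg/hr
Rate = 38585.45 mcg/hr ÷ 2213.836 mcg/mL = 17.42923 mL/hr
Time remaining = 201.0663 mL ÷ 17.42923 mL/hr = 11.53616 hr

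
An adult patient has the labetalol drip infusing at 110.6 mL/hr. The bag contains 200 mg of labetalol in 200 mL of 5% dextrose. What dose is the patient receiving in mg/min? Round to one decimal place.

Concentration = 200 mg ÷ 200 mL = 1 mg/mL
Drug rate = 110.6 mL/hr × 1 mg/mL = 110.6 mg/hr
110.6 mg/hr ÷ 60 min/hr = 1.843333 mg/min

1.8 mg/min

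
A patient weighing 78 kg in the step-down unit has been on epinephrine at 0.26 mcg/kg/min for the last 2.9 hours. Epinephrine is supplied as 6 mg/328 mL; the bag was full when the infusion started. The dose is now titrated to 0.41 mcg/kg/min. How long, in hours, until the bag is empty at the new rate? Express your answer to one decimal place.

1.3 hours

Initial rate:
Dose = 0.26 mcg/kg/min × 78 kg = 20.28 mcg/min
20.28 mcg/min × 60 min/hr = 1216.8 mcg/hr
Concentration = 6 mg ÷ 328 mL = 0.01829268 mg/mL = 18.29268 mcg/mL
Rate = 1216.8 mcg/hr ÷ 18.29268 mcg/mL = 66.5184 mL/hr
Volume infused so far = 66.5184 mL/hr × 2.9 hr = 192.9034 mL
Volume remaining = 328 − 192.9034 = 135.0966 mL
New rate:
Dose = 0.41 mcg/kg/min × 78 kg = 31.98 mcg/min
31.98 mcg/min × 60 min/hr = 1918.8 mcg/hr
Rate = 1918.8 mcg/hr ÷ 18.29268 mcg/mL = 104.8944 mL/hr
Time remaining = 135.0966 mL ÷ 104.8944 mL/hr = 1.28793 hr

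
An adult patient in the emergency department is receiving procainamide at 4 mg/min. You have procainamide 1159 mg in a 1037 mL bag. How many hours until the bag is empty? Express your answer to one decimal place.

4.8 hours

4 mg/min × 60 min/hr = 240 mg/hr
Concentration = 1159 mg ÷ 1037 mL = 1.117647 mg/mL
Rate = 240 mg/hr ÷ 1.117647 mg/mL = 214.7368 mL/hr
Duration = 1037 mL ÷ 214.7368 mL/hr = 4.829167 hr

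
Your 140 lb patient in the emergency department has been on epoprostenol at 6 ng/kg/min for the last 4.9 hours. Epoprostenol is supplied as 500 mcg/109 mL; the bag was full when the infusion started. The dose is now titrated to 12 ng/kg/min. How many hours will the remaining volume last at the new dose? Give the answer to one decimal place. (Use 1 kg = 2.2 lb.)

8.5 hours

Initial rate:
Weight = 140 lb ÷ 2.2 lb/kg = 63.63636 kg
Dose = 6 ng/kg/min × 63.63636 kg = 381.8182 ng/min
381.8182 ng/min × 60 min/hr = 22909.09 ng/hr
Concentration = 500 mcg ÷ 109 mL = 4.587156 mcg/mL = 4587.156 ng/mL
Rate = 22909.09 ng/hr ÷ 4587.156 ng/mL = 4.994182 mL/hr
Volume infused so far = 4.994182 mL/hr × 4.9 hr = 24.47149 mL
Volume remaining = 109 − 24.47149 = 84.52851 mL
New rate:
Dose = 12 ng/kg/min × 63.63636 kg = 763.6364 ng/min
763.6364 ng/min × 60 min/hr = 45818.18 ng/hr
Rate = 45818.18 ng/hr ÷ 4587.156 ng/mL = 9.988364 mL/hr
Time remaining = 84.52851 mL ÷ 9.988364 mL/hr = 8.462698 hr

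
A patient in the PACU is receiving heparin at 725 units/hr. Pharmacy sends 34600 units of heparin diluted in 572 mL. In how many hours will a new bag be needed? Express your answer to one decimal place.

47.7 hours

Concentration = 34600 units ÷ 572 mL = 60.48951 units/mL
Rate = 725 units/hr ÷ 60.48951 units/mL = 11.98555 mL/hr
Duration = 572 mL ÷ 11.98555 mL/hr = 47.72414 hr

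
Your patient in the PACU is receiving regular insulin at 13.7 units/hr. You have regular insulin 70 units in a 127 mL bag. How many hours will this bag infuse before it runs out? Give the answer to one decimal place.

5.1 hours

Concentration = 70 units ÷ 127 mL = 0.5511811 units/mL
Rate = 13.7 units/hr ÷ 0.5511811 units/mL = 24.85571 mL/hr
Duration = 127 mL ÷ 24.85571 mL/hr = 5.109489 hr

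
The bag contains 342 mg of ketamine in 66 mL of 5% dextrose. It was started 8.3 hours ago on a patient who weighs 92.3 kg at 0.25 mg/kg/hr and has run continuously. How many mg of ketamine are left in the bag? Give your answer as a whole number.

150 mg

Dose = 0.25 mg/kg/hr × 92.3 kg = 23.075 mg/hr
Concentration = 342 mg ÷ 66 mL = 5.181818 mg/mL
Rate = 23.075 mg/hr ÷ 5.181818 mg/mL = 4.45307 mL/hr
Volume infused = 4.45307 mL/hr × 8.3 hr = 36.96048 mL
Volume remaining = 66 − 36.96048 = 29.03952 mL
Drug remaining = 29.03952 mL × 5.181818 mg/mL = 150.4775 mg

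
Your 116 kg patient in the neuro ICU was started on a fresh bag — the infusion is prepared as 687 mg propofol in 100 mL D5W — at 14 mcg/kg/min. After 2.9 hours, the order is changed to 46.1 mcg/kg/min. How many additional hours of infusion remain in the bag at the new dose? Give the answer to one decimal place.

1.3 hours

Initial rate:
Dose = 14 mcg/kg/min × 116 kg = 1624 mcg/min
1624 mcg/min × 60 min/hr = 97440 mcg/hr
Concentration = 687 mg ÷ 100 mL = 6.87 mg/mL = 6870 mcg/mL
Rate = 97440 mcg/hr ÷ 6870 mcg/mL = 14.18341 mL/hr
Volume infused so far = 14.18341 mL/hr × 2.9 hr = 41.13188 mL
Volume remaining = 100 − 41.13188 = 58.86812 mL
New rate:
Dose = 46.1 mcg/kg/min × 116 kg = 5347.6 mcg/min
5347.6 mcg/min × 60 min/hr = 320856 mcg/hr
Rate = 320856 mcg/hr ÷ 6870 mcg/mL = 46.70393 mL/hr
Time remaining = 58.86812 mL ÷ 46.70393 mL/hr = 1.260453 hr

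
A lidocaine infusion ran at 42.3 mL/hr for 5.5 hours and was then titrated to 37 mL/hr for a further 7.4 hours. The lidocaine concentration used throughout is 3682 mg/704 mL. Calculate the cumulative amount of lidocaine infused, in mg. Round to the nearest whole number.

Concentration = 3682 mg ÷ 704 mL = 5.230114 mg/mL
Stage 1: 42.3 mL/hr × 5.5 hr = 232.65 mL → 232.65 mL × 5.230114 mg/mL = 1216.786 mg
Stage 2: 37 mL/hr × 7.4 hr = 273.8 mL → 273.8 mL × 5.230114 mg/mL = 1432.005 mg
Total = 1216.786 + 1432.005 = 2648.791 mg

2649 mg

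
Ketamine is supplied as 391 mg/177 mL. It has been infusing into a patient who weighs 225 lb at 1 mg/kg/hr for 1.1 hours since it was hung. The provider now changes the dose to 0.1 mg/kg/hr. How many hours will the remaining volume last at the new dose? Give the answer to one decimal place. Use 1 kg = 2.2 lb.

Initial rate:
Weight = 225 lb ÷ 2.2 lb/kg = 102.2727 kg
Dose = 1 mg/kg/hr × 102.2727 kg = 102.2727 mg/hr
Concentration = 391 mg ÷ 177 mL = 2.20904 mg/mL
Rate = 102.2727 mg/hr ÷ 2.20904 mg/mL = 46.29737 mL/hr
Volume infused so far = 46.29737 mL/hr × 1.1 hr = 50.92711 mL
Volume remaining = 177 − 50.92711 = 126.0729 mL
New rate:
Dose = 0.1 mg/kg/hr × 102.2727 kg = 10.22727 mg/hr
Rate = 10.22727 mg/hr ÷ 2.20904 mg/mL = 4.629737 mL/hr
Time remaining = 126.0729 mL ÷ 4.629737 mL/hr = 27.23111 hr

27.2 hours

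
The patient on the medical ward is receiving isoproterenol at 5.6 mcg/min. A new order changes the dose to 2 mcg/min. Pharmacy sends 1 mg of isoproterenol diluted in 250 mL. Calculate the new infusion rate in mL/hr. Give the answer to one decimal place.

30.0 mL/hr

2 mcg/min × 60 min/hr = 120 mcg/hr
Concentration = 1 mg ÷ 250 mL = 0.004 mg/mL = 4 mcg/mL
Rate = 120 mcg/hr ÷ 4 mcg/mL = 30 mL/hr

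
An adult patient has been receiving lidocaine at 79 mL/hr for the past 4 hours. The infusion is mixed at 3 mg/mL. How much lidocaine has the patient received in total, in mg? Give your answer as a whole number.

948 mg

Drug rate = 79 mL/hr × 3 mg/mL = 237 mg/hr
Total = 237 mg/hr × 4 hr = 948 mg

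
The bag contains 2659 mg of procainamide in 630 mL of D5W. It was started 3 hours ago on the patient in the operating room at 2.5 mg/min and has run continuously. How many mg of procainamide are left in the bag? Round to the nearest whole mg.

2.5 mg/min × 60 min/hr = 150 mg/hr
Concentration = 2659 mg ÷ 630 mL = 4.220635 mg/mL
Rate = 150 mg/hr ÷ 4.220635 mg/mL = 35.53968 mL/hr
Volume infused = 35.53968 mL/hr × 3 hr = 106.619 mL
Volume remaining = 630 − 106.619 = 523.381 mL
Drug remaining = 523.381 mL × 4.220635 mg/mL = 2209 mg

2209 mg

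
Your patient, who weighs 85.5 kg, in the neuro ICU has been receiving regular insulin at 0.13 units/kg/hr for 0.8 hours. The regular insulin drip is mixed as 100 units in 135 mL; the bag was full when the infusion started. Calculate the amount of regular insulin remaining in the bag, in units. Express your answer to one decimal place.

Dose = 0.13 units/kg/hr × 85.5 kg = 11.115 units/hr
Concentration = 100 units ÷ 135 mL = 0.7407407 units/mL
Rate = 11.115 units/hr ÷ 0.7407407 units/mL = 15.00525 mL/hr
Volume infused = 15.00525 mL/hr × 0.8 hr = 12.0042 mL
Volume remaining = 135 − 12.0042 = 122.9958 mL
Drug remaining = 122.9958 mL × 0.7407407 units/mL = 91.108 units

91.1 units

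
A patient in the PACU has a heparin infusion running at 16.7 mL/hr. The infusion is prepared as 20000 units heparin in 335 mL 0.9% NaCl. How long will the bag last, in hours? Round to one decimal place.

Duration = 335 mL ÷ 16.7 mL/hr = 20.05988 hr

20.1 hours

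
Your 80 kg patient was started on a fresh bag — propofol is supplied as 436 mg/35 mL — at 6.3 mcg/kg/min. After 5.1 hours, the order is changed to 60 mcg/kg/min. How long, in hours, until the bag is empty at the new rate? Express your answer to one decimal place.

Initial rate:
Dose = 6.3 mcg/kg/min × 80 kg = 504 mcg/min
504 mcg/min × 60 min/hr = 30240 mcg/hr
Concentration = 436 mg ÷ 35 mL = 12.45714 mg/mL = 12457.14 mcg/mL
Rate = 30240 mcg/hr ÷ 12457.14 mcg/mL = 2.427523 mL/hr
Volume infused so far = 2.427523 mL/hr × 5.1 hr = 12.38037 mL
Volume remaining = 35 − 12.38037 = 22.61963 mL
New rate:
Dose = 60 mcg/kg/min × 80 kg = 4800 mcg/min
4800 mcg/min × 60 min/hr = 288000 mcg/hr
Rate = 288000 mcg/hr ÷ 12457.14 mcg/mL = 23.11927 mL/hr
Time remaining = 22.61963 mL ÷ 23.11927 mL/hr = 0.9783889 hr

1.0 hours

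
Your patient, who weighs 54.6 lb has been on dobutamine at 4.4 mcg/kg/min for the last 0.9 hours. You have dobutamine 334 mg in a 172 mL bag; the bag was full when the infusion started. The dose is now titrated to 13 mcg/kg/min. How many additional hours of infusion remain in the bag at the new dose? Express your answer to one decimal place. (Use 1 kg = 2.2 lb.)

Initial rate:
Weight = 54.6 lb ÷ 2.2 lb/kg = 24.81818 kg
Dose = 4.4 mcg/kg/min × 24.81818 kg = 109.2 mcg/min
109.2 mcg/min × 60 min/hr = 6552 mcg/hr
Concentration = 334 mg ÷ 172 mL = 1.94186 mg/mL = 1941.86 mcg/mL
Rate = 6552 mcg/hr ÷ 1941.86 mcg/mL = 3.374084 mL/hr
Volume infused so far = 3.374084 mL/hr × 0.9 hr = 3.036675 mL
Volume remaining = 172 − 3.036675 = 168.9633 mL
New rate:
Dose = 13 mcg/kg/min × 24.81818 kg = 322.6364 mcg/min
322.6364 mcg/min × 60 min/hr = 19358.18 mcg/hr
Rate = 19358.18 mcg/hr ÷ 1941.86 mcg/mL = 9.968884 mL/hr
Time remaining = 168.9633 mL ÷ 9.968884 mL/hr = 16.94907 hr

16.9 hours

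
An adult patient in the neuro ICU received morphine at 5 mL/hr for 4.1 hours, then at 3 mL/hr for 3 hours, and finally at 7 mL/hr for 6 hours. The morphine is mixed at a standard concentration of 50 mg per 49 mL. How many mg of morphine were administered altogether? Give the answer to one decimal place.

Concentration = 50 mg ÷ 49 mL = 1.020408 mg/mL
Stage 1: 5 mL/hr × 4.1 hr = 20.5 mL → 20.5 mL × 1.020408 mg/mL = 20.91837 mg
Stage 2: 3 mL/hr × 3 hr = 9 mL → 9 mL × 1.020408 mg/mL = 9.183673 mg
Stage 3: 7 mL/hr × 6 hr = 42 mL → 42 mL × 1.020408 mg/mL = 42.85714 mg
Total = 20.91837 + 9.183673 + 42.85714 = 72.95918 mg

73.0 mg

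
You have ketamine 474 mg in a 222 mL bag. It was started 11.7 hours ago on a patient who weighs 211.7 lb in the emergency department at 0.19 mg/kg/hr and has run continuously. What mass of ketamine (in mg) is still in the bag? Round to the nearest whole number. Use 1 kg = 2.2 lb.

Weight = 211.7 lb ÷ 2.2 lb/kg = 96.22727 kg
Dose = 0.19 mg/kg/hr × 96.22727 kg = 18.28318 mg/hr
Concentration = 474 mg ÷ 222 mL = 2.135135 mg/mL
Rate = 18.28318 mg/hr ÷ 2.135135 mg/mL = 8.563009 mL/hr
Volume infused = 8.563009 mL/hr × 11.7 hr = 100.1872 mL
Volume remaining = 222 − 100.1872 = 121.8128 mL
Drug remaining = 121.8128 mL × 2.135135 mg/mL = 260.0868 mg

260 mg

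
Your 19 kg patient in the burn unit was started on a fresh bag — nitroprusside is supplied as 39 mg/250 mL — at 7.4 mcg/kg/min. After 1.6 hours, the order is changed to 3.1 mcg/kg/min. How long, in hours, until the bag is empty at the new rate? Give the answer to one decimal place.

7.2 hours

Initial rate:
Dose = 7.4 mcg/kg/min × 19 kg = 140.6 mcg/min
140.6 mcg/min × 60 min/hr = 8436 mcg/hr
Concentration = 39 mg ÷ 250 mL = 0.156 mg/mL = 156 mcg/mL
Rate = 8436 mcg/hr ÷ 156 mcg/mL = 54.07692 mL/hr
Volume infused so far = 54.07692 mL/hr × 1.6 hr = 86.52308 mL
Volume remaining = 250 − 86.52308 = 163.4769 mL
New rate:
Dose = 3.1 mcg/kg/min × 19 kg = 58.9 mcg/min
58.9 mcg/min × 60 min/hr = 3534 mcg/hr
Rate = 3534 mcg/hr ÷ 156 mcg/mL = 22.65385 mL/hr
Time remaining = 163.4769 mL ÷ 22.65385 mL/hr = 7.216299 hr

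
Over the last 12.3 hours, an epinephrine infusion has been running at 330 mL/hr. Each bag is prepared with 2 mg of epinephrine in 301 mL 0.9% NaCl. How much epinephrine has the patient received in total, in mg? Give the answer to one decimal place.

27.0 mg

Concentration = 2 mg ÷ 301 mL = 0.006644518 mg/mL = 6.644518 mcg/mL
Drug rate = 330 mL/hr × 6.644518 mcg/mL = 2192.691 mcg/hr
Total = 2192.691 mcg/hr × 12.3 hr = 26970.1 mcg = 26.9701 mg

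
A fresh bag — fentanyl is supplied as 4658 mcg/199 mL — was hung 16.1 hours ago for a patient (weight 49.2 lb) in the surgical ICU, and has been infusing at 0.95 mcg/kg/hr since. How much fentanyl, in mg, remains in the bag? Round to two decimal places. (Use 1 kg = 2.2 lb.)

4.32 mg

Weight = 49.2 lb ÷ 2.2 lb/kg = 22.36364 kg
Dose = 0.95 mcg/kg/hr × 22.36364 kg = 21.24545 mcg/hr
Concentration = 4658 mcg ÷ 199 mL = 23.40704 mcg/mL
Rate = 21.24545 mcg/hr ÷ 23.40704 mcg/mL = 0.9076525 mL/hr
Volume infused = 0.9076525 mL/hr × 16.1 hr = 14.61321 mL
Volume remaining = 199 − 14.61321 = 184.3868 mL
Drug remaining = 184.3868 mL × 23.40704 mcg/mL = 4315.948 mcg = 4.315948 mg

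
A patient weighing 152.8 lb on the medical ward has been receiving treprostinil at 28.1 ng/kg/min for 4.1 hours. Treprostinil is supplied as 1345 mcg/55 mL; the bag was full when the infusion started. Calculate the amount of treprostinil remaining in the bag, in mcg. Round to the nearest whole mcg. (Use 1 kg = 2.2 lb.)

865 mcg

Weight = 152.8 lb ÷ 2.2 lb/kg = 69.45455 kg
Dose = 28.1 ng/kg/min × 69.45455 kg = 1951.673 ng/min
1951.673 ng/min × 60 min/hr = 117100.4 ng/hr
Concentration = 1345 mcg ÷ 55 mL = 24.45455 mcg/mL = 24454.55 ng/mL
Rate = 117100.4 ng/hr ÷ 24454.55 ng/mL = 4.788491 mL/hr
Volume infused = 4.788491 mL/hr × 4.1 hr = 19.63281 mL
Volume remaining = 55 − 19.63281 = 35.36719 mL
Drug remaining = 35.36719 mL × 24454.55 ng/mL = 864888.5 ng = 864.8885 mcg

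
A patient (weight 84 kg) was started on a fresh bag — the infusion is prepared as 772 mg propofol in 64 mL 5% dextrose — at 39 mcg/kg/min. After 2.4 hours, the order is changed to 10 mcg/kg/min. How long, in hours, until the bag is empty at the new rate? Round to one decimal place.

Initial rate:
Dose = 39 mcg/kg/min × 84 kg = 3276 mcg/min
3276 mcg/min × 60 min/hr = 196560 mcg/hr
Concentration = 772 mg ÷ 64 mL = 12.0625 mg/mL = 12062.5 mcg/mL
Rate = 196560 mcg/hr ÷ 12062.5 mcg/mL = 16.29513 mL/hr
Volume infused so far = 16.29513 mL/hr × 2.4 hr = 39.10831 mL
Volume remaining = 64 − 39.10831 = 24.89169 mL
New rate:
Dose = 10 mcg/kg/min × 84 kg = 840 mcg/min
840 mcg/min × 60 min/hr = 50400 mcg/hr
Rate = 50400 mcg/hr ÷ 12062.5 mcg/mL = 4.178238 mL/hr
Time remaining = 24.89169 mL ÷ 4.178238 mL/hr = 5.95746 hr

6.0 hours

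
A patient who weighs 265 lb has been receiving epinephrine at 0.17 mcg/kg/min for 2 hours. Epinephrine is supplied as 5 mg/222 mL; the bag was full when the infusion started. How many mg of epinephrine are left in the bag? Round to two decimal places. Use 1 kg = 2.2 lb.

Weight = 265 lb ÷ 2.2 lb/kg = 120.4545 kg
Dose = 0.17 mcg/kg/min × 120.4545 kg = 20.47727 mcg/min
20.47727 mcg/min × 60 min/hr = 1228.636 mcg/hr
Concentration = 5 mg ÷ 222 mL = 0.02252252 mg/mL = 22.52252 mcg/mL
Rate = 1228.636 mcg/hr ÷ 22.52252 mcg/mL = 54.55145 mL/hr
Volume infused = 54.55145 mL/hr × 2 hr = 109.1029 mL
Volume remaining = 222 − 109.1029 = 112.8971 mL
Drug remaining = 112.8971 mL × 22.52252 mcg/mL = 2542.727 mcg = 2.542727 mg

2.54 mg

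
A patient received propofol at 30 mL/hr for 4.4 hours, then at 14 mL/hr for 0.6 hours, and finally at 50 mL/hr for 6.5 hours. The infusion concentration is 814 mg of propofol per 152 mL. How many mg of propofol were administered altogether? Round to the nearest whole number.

2492 mg

Concentration = 814 mg ÷ 152 mL = 5.355263 mg/mL
Stage 1: 30 mL/hr × 4.4 hr = 132 mL → 132 mL × 5.355263 mg/mL = 706.8947 mg
Stage 2: 14 mL/hr × 0.6 hr = 8.4 mL → 8.4 mL × 5.355263 mg/mL = 44.98421 mg
Stage 3: 50 mL/hr × 6.5 hr = 325 mL → 325 mL × 5.355263 mg/mL = 1740.461 mg
Total = 706.8947 + 44.98421 + 1740.461 = 2492.339 mg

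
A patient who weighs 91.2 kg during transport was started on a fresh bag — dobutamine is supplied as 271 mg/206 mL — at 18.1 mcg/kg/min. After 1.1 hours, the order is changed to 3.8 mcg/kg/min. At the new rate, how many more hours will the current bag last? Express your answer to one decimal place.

7.8 hours

Initial rate:
Dose = 18.1 mcg/kg/min × 91.2 kg = 1650.72 mcg/min
1650.72 mcg/min × 60 min/hr = 99043.2 mcg/hr
Concentration = 271 mg ÷ 206 mL = 1.315534 mg/mL = 1315.534 mcg/mL
Rate = 99043.2 mcg/hr ÷ 1315.534 mcg/mL = 75.28745 mL/hr
Volume infused so far = 75.28745 mL/hr × 1.1 hr = 82.8162 mL
Volume remaining = 206 − 82.8162 = 123.1838 mL
New rate:
Dose = 3.8 mcg/kg/min × 91.2 kg = 346.56 mcg/min
346.56 mcg/min × 60 min/hr = 20793.6 mcg/hr
Rate = 20793.6 mcg/hr ÷ 1315.534 mcg/mL = 15.80621 mL/hr
Time remaining = 123.1838 mL ÷ 15.80621 mL/hr = 7.793383 hr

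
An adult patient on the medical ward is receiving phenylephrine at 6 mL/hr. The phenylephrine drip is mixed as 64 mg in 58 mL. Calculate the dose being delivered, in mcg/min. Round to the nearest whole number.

110 mcg/min

Concentration = 64 mg ÷ 58 mL = 1.103448 mg/mL = 1103.448 mcg/mL
Drug rate = 6 mL/hr × 1103.448 mcg/mL = 6620.69 mcg/hr
6620.69 mcg/hr ÷ 60 min/hr = 110.3448 mcg/min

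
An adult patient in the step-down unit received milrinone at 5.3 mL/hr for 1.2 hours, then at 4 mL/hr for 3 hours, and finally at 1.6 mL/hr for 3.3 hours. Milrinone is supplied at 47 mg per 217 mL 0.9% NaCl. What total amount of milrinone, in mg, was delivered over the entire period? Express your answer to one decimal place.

Concentration = 47 mg ÷ 217 mL = 0.2165899 mg/mL
Stage 1: 5.3 mL/hr × 1.2 hr = 6.36 mL → 6.36 mL × 0.2165899 mg/mL = 1.377512 mg
Stage 2: 4 mL/hr × 3 hr = 12 mL → 12 mL × 0.2165899 mg/mL = 2.599078 mg
Stage 3: 1.6 mL/hr × 3.3 hr = 5.28 mL → 5.28 mL × 0.2165899 mg/mL = 1.143594 mg
Total = 1.377512 + 2.599078 + 1.143594 = 5.120184 mg

5.1 mg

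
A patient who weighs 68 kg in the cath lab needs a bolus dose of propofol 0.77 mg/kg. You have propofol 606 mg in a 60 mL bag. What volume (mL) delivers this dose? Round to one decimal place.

5.2 mL

Dose = 0.77 mg/kg × 68 kg = 52.36 mg
Concentration = 606 mg ÷ 60 mL = 10.1 mg/mL
Volume = 52.36 mg ÷ 10.1 mg/mL = 5.184158 mL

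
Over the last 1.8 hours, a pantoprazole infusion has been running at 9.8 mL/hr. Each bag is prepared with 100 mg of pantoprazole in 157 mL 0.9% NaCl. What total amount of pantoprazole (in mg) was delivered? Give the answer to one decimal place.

11.2 mg

Concentration = 100 mg ÷ 157 mL = 0.6369427 mg/mL
Drug rate = 9.8 mL/hr × 0.6369427 mg/mL = 6.242038 mg/hr
Total = 6.242038 mg/hr × 1.8 hr = 11.23567 mg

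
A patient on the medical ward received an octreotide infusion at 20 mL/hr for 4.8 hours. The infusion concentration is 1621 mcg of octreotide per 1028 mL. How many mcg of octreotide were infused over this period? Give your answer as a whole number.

Concentration = 1621 mcg ÷ 1028 mL = 1.576848 mcg/mL
Drug rate = 20 mL/hr × 1.576848 mcg/mL = 31.53696 mcg/hr
Total = 31.53696 mcg/hr × 4.8 hr = 151.3774 mcg

151 mcg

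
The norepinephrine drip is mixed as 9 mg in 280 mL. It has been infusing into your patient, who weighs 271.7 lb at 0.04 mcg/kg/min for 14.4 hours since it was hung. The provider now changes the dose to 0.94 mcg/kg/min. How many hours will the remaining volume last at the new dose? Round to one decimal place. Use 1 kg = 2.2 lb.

0.7 hours

Initial rate:
Weight = 271.7 lb ÷ 2.2 lb/kg = 123.5 kg
Dose = 0.04 mcg/kg/min × 123.5 kg = 4.94 mcg/min
4.94 mcg/min × 60 min/hr = 296.4 mcg/hr
Concentration = 9 mg ÷ 280 mL = 0.03214286 mg/mL = 32.14286 mcg/mL
Rate = 296.4 mcg/hr ÷ 32.14286 mcg/mL = 9.221333 mL/hr
Volume infused so far = 9.221333 mL/hr × 14.4 hr = 132.7872 mL
Volume remaining = 280 − 132.7872 = 147.2128 mL
New rate:
Dose = 0.94 mcg/kg/min × 123.5 kg = 116.09 mcg/min
116.09 mcg/min × 60 min/hr = 6965.4 mcg/hr
Rate = 6965.4 mcg/hr ÷ 32.14286 mcg/mL = 216.7013 mL/hr
Time remaining = 147.2128 mL ÷ 216.7013 mL/hr = 0.679335 hr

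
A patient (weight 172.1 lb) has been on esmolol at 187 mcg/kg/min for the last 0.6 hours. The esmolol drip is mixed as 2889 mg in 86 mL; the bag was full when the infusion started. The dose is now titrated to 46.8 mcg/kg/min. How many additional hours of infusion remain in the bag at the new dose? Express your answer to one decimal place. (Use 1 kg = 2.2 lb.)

Initial rate:
Weight = 172.1 lb ÷ 2.2 lb/kg = 78.22727 kg
Dose = 187 mcg/kg/min × 78.22727 kg = 14628.5 mcg/min
14628.5 mcg/min × 60 min/hr = 877710 mcg/hr
Concentration = 2889 mg ÷ 86 mL = 33.59302 mg/mL = 33593.02 mcg/mL
Rate = 877710 mcg/hr ÷ 33593.02 mcg/mL = 26.12775 mL/hr
Volume infused so far = 26.12775 mL/hr × 0.6 hr = 15.67665 mL
Volume remaining = 86 − 15.67665 = 70.32335 mL
New rate:
Dose = 46.8 mcg/kg/min × 78.22727 kg = 3661.036 mcg/min
3661.036 mcg/min × 60 min/hr = 219662.2 mcg/hr
Rate = 219662.2 mcg/hr ÷ 33593.02 mcg/mL = 6.538923 mL/hr
Time remaining = 70.32335 mL ÷ 6.538923 mL/hr = 10.75458 hr

10.8 hours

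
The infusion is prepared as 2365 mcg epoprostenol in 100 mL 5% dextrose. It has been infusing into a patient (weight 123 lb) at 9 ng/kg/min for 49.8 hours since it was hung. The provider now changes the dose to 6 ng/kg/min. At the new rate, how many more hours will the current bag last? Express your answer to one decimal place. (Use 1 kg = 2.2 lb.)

42.8 hours

Initial rate:
Weight = 123 lb ÷ 2.2 lb/kg = 55.90909 kg
Dose = 9 ng/kg/min × 55.90909 kg = 503.1818 ng/min
503.1818 ng/min × 60 min/hr = 30190.91 ng/hr
Concentration = 2365 mcg ÷ 100 mL = 23.65 mcg/mL = 23650 ng/mL
Rate = 30190.91 ng/hr ÷ 23650 ng/mL = 1.276571 mL/hr
Volume infused so far = 1.276571 mL/hr × 49.8 hr = 63.57325 mL
Volume remaining = 100 − 63.57325 = 36.42675 mL
New rate:
Dose = 6 ng/kg/min × 55.90909 kg = 335.4545 ng/min
335.4545 ng/min × 60 min/hr = 20127.27 ng/hr
Rate = 20127.27 ng/hr ÷ 23650 ng/mL = 0.8510475 mL/hr
Time remaining = 36.42675 mL ÷ 0.8510475 mL/hr = 42.80226 hr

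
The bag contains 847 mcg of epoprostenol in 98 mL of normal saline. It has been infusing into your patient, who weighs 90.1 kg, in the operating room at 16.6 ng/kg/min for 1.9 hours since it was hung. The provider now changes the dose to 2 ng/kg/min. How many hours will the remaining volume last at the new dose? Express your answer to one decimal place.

62.6 hours

Initial rate:
Dose = 16.6 ng/kg/min × 90.1 kg = 1495.66 ng/min
1495.66 ng/min × 60 min/hr = 89739.6 ng/hr
Concentration = 847 mcg ÷ 98 mL = 8.642857 mcg/mL = 8642.857 ng/mL
Rate = 89739.6 ng/hr ÷ 8642.857 ng/mL = 10.38309 mL/hr
Volume infused so far = 10.38309 mL/hr × 1.9 hr = 19.72788 mL
Volume remaining = 98 − 19.72788 = 78.27212 mL
New rate:
Dose = 2 ng/kg/min × 90.1 kg = 180.2 ng/min
180.2 ng/min × 60 min/hr = 10812 ng/hr
Rate = 10812 ng/hr ÷ 8642.857 ng/mL = 1.250975 mL/hr
Time remaining = 78.27212 mL ÷ 1.250975 mL/hr = 62.56888 hr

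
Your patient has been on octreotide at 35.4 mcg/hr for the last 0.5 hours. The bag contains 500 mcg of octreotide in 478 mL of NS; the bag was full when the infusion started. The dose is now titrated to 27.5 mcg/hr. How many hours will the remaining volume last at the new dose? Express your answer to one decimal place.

Initial rate:
Concentration = 500 mcg ÷ 478 mL = 1.046025 mcg/mL
Rate = 35.4 mcg/hr ÷ 1.046025 mcg/mL = 33.8424 mL/hr
Volume infused so far = 33.8424 mL/hr × 0.5 hr = 16.9212 mL
Volume remaining = 478 − 16.9212 = 461.0788 mL
New rate:
Rate = 27.5 mcg/hr ÷ 1.046025 mcg/mL = 26.29 mL/hr
Time remaining = 461.0788 mL ÷ 26.29 mL/hr = 17.53818 hr

17.5 hours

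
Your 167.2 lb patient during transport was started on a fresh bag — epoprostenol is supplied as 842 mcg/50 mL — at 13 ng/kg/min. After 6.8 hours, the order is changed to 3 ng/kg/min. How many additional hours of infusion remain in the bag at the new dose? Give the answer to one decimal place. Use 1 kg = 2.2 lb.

32.1 hours

Initial rate:
Weight = 167.2 lb ÷ 2.2 lb/kg = 76 kg
Dose = 13 ng/kg/min × 76 kg = 988 ng/min
988 ng/min × 60 min/hr = 59280 ng/hr
Concentration = 842 mcg ÷ 50 mL = 16.84 mcg/mL = 16840 ng/mL
Rate = 59280 ng/hr ÷ 16840 ng/mL = 3.52019 mL/hr
Volume infused so far = 3.52019 mL/hr × 6.8 hr = 23.93729 mL
Volume remaining = 50 − 23.93729 = 26.06271 mL
New rate:
Dose = 3 ng/kg/min × 76 kg = 228 ng/min
228 ng/min × 60 min/hr = 13680 ng/hr
Rate = 13680 ng/hr ÷ 16840 ng/mL = 0.8123515 mL/hr
Time remaining = 26.06271 mL ÷ 0.8123515 mL/hr = 32.08304 hr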